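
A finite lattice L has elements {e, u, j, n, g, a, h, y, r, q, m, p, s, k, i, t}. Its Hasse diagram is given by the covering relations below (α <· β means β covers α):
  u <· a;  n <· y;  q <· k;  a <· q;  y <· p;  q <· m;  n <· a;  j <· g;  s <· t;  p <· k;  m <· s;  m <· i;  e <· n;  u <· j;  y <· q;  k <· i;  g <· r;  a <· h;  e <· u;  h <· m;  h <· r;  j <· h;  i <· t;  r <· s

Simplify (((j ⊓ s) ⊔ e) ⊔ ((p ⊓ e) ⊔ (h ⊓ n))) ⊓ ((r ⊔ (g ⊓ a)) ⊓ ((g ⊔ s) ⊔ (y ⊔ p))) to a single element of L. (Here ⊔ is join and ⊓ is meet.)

h

j ∧ s = j
j ∨ e = j
p ∧ e = e
h ∧ n = n
e ∨ n = n
j ∨ n = h
g ∧ a = u
r ∨ u = r
g ∨ s = s
y ∨ p = p
s ∨ p = t
r ∧ t = r
h ∧ r = h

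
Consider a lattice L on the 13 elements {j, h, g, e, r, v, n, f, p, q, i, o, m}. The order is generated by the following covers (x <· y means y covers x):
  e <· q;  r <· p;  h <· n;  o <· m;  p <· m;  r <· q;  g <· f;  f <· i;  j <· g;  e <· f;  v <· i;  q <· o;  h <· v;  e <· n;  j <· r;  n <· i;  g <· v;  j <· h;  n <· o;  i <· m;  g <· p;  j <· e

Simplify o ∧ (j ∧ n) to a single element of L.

j

j ∧ n = j
o ∧ j = j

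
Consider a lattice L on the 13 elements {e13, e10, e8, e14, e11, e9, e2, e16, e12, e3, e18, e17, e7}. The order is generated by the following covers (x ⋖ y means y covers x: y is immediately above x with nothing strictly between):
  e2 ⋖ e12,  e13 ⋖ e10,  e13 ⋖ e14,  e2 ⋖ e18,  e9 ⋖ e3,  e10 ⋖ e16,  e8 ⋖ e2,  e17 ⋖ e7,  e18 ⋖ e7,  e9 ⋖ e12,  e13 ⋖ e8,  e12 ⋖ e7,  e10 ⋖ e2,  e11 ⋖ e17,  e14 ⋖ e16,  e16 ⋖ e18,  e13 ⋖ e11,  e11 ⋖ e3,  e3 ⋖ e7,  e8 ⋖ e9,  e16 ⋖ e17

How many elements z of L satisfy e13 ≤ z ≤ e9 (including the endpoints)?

3

The interval [e13, e9] = {e13, e8, e9}, which has 3 elements.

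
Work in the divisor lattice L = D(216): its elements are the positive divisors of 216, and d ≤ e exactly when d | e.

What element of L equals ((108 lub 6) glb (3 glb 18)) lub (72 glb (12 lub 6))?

12

108 ∨ 6 = 108
3 ∧ 18 = 3
108 ∧ 3 = 3
12 ∨ 6 = 12
72 ∧ 12 = 12
3 ∨ 12 = 12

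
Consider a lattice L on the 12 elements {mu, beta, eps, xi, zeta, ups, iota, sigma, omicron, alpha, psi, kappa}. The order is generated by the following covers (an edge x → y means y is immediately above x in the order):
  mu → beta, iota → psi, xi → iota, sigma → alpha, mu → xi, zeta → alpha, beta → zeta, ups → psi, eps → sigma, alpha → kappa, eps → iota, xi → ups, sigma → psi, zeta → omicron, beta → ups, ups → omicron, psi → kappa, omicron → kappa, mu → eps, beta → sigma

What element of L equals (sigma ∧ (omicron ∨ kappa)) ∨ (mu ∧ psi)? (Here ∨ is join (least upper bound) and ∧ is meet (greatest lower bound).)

omicron ∨ kappa = kappa
sigma ∧ kappa = sigma
mu ∧ psi = mu
sigma ∨ mu = sigma

sigma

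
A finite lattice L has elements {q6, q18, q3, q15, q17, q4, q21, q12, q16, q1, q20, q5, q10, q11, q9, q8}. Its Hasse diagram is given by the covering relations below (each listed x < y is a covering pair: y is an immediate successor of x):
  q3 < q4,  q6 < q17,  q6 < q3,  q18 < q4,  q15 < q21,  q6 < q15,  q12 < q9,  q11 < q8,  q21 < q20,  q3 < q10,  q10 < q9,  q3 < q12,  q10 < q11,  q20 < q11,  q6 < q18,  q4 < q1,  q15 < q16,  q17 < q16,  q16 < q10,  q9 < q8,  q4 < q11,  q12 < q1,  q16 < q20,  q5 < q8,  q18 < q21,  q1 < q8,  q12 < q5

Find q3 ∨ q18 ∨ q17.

Common upper bounds of {q3, q18, q17}: q11, q8.
The least among these is q11.

q11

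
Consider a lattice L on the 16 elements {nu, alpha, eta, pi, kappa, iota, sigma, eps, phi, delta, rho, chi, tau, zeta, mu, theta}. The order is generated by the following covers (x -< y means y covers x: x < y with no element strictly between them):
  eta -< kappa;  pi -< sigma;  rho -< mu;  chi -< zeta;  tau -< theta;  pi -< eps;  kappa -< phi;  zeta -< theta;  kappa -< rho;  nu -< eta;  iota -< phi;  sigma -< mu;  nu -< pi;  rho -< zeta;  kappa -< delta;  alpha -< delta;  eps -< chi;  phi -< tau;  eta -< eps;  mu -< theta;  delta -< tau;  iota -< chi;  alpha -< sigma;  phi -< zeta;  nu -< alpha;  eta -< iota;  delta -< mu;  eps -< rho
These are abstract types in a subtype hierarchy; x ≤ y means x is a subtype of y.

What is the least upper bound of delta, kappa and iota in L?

tau

Common upper bounds of {delta, kappa, iota}: tau, theta.
The least among these is tau.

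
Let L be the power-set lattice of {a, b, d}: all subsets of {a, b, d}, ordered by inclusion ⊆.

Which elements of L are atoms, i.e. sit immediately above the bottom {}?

The atoms are exactly the elements that cover {}: {a}, {b}, {d}.

{a}, {b}, {d}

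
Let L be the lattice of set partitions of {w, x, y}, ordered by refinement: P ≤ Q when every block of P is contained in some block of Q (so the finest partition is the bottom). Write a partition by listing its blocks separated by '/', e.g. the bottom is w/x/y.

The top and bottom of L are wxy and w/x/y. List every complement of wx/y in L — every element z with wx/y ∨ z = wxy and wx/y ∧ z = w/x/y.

Need z with wx/y ∨ z = wxy and wx/y ∧ z = w/x/y.
Checking each element gives: w/xy, wy/x.

w/xy, wy/x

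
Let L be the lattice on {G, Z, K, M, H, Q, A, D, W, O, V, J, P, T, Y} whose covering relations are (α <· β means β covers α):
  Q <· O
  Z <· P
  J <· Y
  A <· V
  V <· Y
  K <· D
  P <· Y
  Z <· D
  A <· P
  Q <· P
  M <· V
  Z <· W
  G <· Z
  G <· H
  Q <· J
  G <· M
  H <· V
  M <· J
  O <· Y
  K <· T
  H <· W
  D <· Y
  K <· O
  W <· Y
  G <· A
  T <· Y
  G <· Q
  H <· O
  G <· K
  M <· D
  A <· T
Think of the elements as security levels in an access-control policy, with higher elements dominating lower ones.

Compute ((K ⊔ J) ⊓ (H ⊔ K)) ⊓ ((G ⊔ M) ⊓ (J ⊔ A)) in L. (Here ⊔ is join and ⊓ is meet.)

G

K ∨ J = Y
H ∨ K = O
Y ∧ O = O
G ∨ M = M
J ∨ A = Y
M ∧ Y = M
O ∧ M = G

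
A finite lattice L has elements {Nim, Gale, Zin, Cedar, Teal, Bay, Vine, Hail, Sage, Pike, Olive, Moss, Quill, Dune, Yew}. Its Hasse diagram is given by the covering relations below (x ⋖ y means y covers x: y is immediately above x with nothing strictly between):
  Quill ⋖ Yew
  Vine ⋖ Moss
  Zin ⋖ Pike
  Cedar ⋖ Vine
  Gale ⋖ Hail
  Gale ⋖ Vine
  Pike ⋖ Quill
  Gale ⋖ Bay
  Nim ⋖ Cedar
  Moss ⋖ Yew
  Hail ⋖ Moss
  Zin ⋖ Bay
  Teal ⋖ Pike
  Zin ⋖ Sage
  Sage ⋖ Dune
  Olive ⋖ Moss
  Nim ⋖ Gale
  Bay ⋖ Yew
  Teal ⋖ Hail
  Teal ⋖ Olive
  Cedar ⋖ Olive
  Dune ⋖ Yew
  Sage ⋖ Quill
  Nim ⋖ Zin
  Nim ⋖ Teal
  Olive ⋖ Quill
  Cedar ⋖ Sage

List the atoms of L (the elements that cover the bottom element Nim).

The atoms are exactly the elements that cover Nim: Cedar, Gale, Teal, Zin.

Cedar, Gale, Teal, Zin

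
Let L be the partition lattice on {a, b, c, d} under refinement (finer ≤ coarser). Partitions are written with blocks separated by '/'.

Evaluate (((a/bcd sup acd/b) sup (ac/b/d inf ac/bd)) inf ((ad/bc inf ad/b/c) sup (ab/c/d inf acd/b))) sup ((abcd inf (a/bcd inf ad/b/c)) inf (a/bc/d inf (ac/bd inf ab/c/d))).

a/bcd ∨ acd/b = abcd
ac/b/d ∧ ac/bd = ac/b/d
abcd ∨ ac/b/d = abcd
ad/bc ∧ ad/b/c = ad/b/c
ab/c/d ∧ acd/b = a/b/c/d
ad/b/c ∨ a/b/c/d = ad/b/c
abcd ∧ ad/b/c = ad/b/c
a/bcd ∧ ad/b/c = a/b/c/d
abcd ∧ a/b/c/d = a/b/c/d
ac/bd ∧ ab/c/d = a/b/c/d
a/bc/d ∧ a/b/c/d = a/b/c/d
a/b/c/d ∧ a/b/c/d = a/b/c/d
ad/b/c ∨ a/b/c/d = ad/b/c

ad/b/c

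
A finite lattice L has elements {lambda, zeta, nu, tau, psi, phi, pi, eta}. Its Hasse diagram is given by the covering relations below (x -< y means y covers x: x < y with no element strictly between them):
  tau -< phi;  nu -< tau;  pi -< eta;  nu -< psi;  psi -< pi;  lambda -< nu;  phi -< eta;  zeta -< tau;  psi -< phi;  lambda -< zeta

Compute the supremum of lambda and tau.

tau

Common upper bounds of {lambda, tau}: eta, phi, tau.
The least among these is tau.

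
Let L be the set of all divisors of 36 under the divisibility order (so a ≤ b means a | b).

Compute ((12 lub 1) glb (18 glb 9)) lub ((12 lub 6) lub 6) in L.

12 ∨ 1 = 12
18 ∧ 9 = 9
12 ∧ 9 = 3
12 ∨ 6 = 12
12 ∨ 6 = 12
3 ∨ 12 = 12

12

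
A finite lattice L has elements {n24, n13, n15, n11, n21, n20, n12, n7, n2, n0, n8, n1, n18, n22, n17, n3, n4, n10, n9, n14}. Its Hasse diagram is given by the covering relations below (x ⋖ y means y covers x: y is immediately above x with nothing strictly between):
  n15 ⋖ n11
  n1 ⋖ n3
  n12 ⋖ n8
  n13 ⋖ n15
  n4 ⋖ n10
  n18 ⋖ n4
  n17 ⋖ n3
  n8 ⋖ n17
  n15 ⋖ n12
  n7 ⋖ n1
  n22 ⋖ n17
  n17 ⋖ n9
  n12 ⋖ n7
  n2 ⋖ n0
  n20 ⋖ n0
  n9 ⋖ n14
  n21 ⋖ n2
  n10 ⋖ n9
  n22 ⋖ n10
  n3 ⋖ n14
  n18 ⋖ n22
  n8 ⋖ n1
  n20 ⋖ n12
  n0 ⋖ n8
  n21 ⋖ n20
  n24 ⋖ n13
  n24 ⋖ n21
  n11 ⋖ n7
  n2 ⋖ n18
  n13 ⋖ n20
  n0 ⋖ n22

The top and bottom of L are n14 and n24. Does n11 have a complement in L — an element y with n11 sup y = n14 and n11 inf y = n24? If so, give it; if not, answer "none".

Need y with n11 ∨ y = n14 and n11 ∧ y = n24.
Checking each element gives: n4.

n4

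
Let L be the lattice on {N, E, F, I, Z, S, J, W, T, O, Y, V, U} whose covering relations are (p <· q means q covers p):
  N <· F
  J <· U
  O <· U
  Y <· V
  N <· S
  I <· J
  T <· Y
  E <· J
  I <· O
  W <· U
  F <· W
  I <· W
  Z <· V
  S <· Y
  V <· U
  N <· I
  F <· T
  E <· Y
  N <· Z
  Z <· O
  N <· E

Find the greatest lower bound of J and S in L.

Common lower bounds of {J, S}: N.
The greatest among these is N.

N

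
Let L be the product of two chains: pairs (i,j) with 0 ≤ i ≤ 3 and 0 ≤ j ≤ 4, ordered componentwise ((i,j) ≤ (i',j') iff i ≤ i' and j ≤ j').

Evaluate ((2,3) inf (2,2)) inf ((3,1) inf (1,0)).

(2,3) ∧ (2,2) = (2,2)
(3,1) ∧ (1,0) = (1,0)
(2,2) ∧ (1,0) = (1,0)

(1,0)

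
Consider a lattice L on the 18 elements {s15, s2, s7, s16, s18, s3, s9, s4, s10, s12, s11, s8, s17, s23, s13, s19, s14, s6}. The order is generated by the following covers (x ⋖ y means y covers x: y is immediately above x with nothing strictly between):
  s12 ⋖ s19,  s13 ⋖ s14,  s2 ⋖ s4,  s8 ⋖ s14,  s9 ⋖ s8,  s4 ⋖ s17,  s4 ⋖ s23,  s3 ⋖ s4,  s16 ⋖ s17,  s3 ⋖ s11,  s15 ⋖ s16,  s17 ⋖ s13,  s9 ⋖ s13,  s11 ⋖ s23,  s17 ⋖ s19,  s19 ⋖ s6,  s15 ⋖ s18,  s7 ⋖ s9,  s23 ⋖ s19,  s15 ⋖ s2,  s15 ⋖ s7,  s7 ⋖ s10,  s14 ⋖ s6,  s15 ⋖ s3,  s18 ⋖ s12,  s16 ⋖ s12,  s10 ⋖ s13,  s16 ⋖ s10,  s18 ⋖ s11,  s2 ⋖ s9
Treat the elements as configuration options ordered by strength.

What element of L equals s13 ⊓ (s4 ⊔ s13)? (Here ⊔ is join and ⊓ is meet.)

s13

s4 ∨ s13 = s13
s13 ∧ s13 = s13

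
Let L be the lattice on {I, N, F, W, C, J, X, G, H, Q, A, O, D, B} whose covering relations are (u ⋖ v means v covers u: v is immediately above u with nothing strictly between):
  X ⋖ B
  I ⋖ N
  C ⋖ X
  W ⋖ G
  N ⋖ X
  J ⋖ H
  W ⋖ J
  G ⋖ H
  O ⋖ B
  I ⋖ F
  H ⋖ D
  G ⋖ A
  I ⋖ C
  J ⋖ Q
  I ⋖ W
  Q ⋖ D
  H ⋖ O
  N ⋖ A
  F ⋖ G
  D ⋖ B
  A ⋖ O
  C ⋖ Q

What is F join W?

Common upper bounds of {F, W}: A, B, D, G, H, O.
The least among these is G.

G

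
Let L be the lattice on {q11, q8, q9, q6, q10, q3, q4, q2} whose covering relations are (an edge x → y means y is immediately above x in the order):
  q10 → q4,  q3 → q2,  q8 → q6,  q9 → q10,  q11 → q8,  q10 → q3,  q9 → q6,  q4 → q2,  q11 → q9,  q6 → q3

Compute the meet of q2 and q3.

Common lower bounds of {q2, q3}: q10, q11, q3, q6, q8, q9.
The greatest among these is q3.

q3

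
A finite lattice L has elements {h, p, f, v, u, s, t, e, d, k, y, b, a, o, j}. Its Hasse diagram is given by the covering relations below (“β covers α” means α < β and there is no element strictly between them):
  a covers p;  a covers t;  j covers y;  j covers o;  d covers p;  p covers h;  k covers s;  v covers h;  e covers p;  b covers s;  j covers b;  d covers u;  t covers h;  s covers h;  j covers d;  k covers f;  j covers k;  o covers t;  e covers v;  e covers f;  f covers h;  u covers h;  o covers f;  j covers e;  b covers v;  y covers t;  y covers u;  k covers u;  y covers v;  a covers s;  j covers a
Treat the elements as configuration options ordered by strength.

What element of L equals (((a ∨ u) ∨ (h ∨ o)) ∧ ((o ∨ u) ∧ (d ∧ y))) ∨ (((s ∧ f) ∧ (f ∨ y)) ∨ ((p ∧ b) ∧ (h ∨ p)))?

u

a ∨ u = j
h ∨ o = o
j ∨ o = j
o ∨ u = j
d ∧ y = u
j ∧ u = u
j ∧ u = u
s ∧ f = h
f ∨ y = j
h ∧ j = h
p ∧ b = h
h ∨ p = p
h ∧ p = h
h ∨ h = h
u ∨ h = u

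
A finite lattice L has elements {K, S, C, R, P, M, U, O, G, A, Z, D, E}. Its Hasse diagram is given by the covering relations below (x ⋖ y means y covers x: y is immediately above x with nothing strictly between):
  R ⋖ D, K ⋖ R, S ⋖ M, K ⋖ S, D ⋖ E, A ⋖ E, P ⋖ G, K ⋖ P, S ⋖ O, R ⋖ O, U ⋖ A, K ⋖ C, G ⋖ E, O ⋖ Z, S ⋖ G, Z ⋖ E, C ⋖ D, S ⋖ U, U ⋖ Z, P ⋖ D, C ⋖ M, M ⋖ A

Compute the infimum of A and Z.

U

Common lower bounds of {A, Z}: K, S, U.
The greatest among these is U.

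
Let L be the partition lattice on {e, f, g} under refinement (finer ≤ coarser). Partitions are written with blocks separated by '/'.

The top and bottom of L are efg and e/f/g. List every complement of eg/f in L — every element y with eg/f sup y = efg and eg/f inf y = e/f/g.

e/fg, ef/g

Need y with eg/f ∨ y = efg and eg/f ∧ y = e/f/g.
Checking each element gives: e/fg, ef/g.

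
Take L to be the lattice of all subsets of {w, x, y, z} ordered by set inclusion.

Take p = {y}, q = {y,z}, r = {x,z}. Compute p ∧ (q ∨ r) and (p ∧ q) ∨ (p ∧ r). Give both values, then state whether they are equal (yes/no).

q ∨ r = {x,y,z}, so p ∧ (q ∨ r) = {y} ∧ {x,y,z} = {y}.
p ∧ q = {y} and p ∧ r = {}, so (p ∧ q) ∨ (p ∧ r) = {y} ∨ {} = {y}.
Equal: yes.

{y}; {y}; yes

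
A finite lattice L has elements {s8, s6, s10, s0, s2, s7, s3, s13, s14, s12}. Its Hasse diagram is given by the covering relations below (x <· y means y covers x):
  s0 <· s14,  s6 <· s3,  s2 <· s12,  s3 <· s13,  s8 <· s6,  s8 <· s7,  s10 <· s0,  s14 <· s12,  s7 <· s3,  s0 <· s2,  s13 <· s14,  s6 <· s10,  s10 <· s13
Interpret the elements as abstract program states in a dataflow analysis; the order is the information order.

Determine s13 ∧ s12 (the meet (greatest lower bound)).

s13

Common lower bounds of {s13, s12}: s10, s13, s3, s6, s7, s8.
The greatest among these is s13.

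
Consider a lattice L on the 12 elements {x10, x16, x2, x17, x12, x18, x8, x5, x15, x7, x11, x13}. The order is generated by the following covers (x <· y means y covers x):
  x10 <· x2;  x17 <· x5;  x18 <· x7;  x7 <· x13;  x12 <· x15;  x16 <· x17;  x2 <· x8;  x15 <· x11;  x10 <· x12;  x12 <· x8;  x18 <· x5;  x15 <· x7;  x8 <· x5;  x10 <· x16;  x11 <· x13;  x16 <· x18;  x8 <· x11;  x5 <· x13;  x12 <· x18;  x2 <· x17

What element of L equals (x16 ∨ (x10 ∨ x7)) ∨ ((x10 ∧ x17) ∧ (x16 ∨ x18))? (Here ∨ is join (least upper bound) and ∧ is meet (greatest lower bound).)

x10 ∨ x7 = x7
x16 ∨ x7 = x7
x10 ∧ x17 = x10
x16 ∨ x18 = x18
x10 ∧ x18 = x10
x7 ∨ x10 = x7

x7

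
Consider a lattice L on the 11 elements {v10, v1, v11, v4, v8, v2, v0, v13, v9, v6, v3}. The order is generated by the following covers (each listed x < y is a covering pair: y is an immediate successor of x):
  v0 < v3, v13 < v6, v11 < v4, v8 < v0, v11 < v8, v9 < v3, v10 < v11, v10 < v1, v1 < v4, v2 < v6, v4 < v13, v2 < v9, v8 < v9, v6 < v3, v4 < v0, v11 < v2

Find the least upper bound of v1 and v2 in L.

Common upper bounds of {v1, v2}: v3, v6.
The least among these is v6.

v6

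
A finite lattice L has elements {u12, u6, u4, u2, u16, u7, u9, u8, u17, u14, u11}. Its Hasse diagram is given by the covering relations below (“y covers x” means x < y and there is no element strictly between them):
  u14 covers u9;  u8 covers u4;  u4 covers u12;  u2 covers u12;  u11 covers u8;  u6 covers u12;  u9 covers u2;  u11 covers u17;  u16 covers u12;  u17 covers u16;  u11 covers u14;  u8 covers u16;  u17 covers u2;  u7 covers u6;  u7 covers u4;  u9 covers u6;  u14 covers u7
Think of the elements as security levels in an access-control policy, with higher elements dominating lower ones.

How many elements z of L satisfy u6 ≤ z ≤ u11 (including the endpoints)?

5

The interval [u6, u11] = {u11, u14, u6, u7, u9}, which has 5 elements.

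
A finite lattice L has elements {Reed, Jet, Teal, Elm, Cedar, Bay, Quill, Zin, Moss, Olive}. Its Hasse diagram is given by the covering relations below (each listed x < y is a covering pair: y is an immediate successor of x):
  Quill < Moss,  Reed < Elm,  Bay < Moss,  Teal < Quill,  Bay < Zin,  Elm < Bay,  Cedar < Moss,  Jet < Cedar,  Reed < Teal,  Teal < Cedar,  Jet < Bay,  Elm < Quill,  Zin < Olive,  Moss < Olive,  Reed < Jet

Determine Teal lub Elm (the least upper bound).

Common upper bounds of {Teal, Elm}: Moss, Olive, Quill.
The least among these is Quill.

Quill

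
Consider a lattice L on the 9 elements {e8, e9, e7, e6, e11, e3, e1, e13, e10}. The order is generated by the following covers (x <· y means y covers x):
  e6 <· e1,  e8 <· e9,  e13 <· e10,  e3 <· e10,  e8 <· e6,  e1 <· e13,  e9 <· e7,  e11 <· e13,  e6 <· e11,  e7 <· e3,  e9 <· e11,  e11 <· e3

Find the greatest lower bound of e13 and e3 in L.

Common lower bounds of {e13, e3}: e11, e6, e8, e9.
The greatest among these is e11.

e11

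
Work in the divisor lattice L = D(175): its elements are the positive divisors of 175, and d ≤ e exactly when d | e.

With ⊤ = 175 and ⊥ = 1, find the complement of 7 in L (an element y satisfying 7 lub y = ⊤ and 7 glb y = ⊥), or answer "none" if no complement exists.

Need y with 7 ∨ y = 175 and 7 ∧ y = 1.
Checking each element gives: 25.

25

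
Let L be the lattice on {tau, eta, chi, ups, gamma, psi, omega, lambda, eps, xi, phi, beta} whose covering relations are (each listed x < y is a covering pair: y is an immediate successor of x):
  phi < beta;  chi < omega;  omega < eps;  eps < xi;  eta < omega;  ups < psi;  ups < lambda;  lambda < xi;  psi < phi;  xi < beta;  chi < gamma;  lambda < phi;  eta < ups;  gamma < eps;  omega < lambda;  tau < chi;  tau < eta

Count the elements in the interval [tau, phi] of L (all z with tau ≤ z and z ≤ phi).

8

The interval [tau, phi] = {chi, eta, lambda, omega, phi, psi, tau, ups}, which has 8 elements.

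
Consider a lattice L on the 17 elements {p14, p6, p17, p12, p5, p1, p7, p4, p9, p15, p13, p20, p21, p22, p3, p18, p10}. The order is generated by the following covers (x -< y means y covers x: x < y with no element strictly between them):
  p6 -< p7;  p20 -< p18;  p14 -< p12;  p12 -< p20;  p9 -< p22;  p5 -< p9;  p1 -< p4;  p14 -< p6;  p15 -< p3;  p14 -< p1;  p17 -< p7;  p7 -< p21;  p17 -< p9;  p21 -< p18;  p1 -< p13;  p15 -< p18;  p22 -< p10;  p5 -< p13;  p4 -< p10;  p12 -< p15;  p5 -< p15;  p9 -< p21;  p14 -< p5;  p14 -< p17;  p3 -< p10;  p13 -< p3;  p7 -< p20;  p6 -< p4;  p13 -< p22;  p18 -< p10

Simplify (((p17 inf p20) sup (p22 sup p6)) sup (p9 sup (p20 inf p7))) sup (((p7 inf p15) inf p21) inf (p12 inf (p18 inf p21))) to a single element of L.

p17 ∧ p20 = p17
p22 ∨ p6 = p10
p17 ∨ p10 = p10
p20 ∧ p7 = p7
p9 ∨ p7 = p21
p10 ∨ p21 = p10
p7 ∧ p15 = p14
p14 ∧ p21 = p14
p18 ∧ p21 = p21
p12 ∧ p21 = p14
p14 ∧ p14 = p14
p10 ∨ p14 = p10

p10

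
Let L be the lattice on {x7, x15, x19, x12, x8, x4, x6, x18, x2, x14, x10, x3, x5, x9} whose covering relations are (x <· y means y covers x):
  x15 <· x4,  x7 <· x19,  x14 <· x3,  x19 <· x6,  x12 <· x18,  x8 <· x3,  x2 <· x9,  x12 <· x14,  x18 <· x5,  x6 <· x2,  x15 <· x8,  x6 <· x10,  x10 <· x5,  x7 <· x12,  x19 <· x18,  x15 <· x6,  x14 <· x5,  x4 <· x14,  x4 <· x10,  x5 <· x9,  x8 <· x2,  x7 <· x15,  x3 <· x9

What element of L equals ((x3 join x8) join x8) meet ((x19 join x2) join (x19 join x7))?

x3 ∨ x8 = x3
x3 ∨ x8 = x3
x19 ∨ x2 = x2
x19 ∨ x7 = x19
x2 ∨ x19 = x2
x3 ∧ x2 = x8

x8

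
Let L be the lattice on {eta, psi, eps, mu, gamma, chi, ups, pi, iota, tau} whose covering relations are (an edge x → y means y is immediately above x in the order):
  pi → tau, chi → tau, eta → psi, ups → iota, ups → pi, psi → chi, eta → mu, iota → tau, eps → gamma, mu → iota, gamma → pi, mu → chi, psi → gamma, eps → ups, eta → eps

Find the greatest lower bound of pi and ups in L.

ups

Common lower bounds of {pi, ups}: eps, eta, ups.
The greatest among these is ups.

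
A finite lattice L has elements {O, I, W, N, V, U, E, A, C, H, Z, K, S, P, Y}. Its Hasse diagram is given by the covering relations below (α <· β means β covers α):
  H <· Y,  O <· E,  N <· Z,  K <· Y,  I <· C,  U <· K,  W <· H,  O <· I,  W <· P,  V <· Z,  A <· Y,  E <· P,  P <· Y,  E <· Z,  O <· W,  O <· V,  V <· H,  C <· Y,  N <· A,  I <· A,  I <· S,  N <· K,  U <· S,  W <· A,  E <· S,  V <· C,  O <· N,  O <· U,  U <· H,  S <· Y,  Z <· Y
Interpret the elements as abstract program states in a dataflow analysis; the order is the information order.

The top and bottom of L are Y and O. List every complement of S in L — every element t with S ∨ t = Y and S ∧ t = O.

N, V, W

Need t with S ∨ t = Y and S ∧ t = O.
Checking each element gives: N, V, W.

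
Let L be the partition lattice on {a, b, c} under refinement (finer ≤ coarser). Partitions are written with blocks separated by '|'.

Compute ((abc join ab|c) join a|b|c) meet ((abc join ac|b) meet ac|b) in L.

ac|b

abc ∨ ab|c = abc
abc ∨ a|b|c = abc
abc ∨ ac|b = abc
abc ∧ ac|b = ac|b
abc ∧ ac|b = ac|b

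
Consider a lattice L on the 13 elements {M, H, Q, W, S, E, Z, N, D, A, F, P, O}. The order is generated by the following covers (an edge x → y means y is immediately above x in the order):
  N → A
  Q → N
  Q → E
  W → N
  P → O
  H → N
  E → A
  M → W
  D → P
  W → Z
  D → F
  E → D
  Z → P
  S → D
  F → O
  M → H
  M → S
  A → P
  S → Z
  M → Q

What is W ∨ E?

Common upper bounds of {W, E}: A, O, P.
The least among these is A.

A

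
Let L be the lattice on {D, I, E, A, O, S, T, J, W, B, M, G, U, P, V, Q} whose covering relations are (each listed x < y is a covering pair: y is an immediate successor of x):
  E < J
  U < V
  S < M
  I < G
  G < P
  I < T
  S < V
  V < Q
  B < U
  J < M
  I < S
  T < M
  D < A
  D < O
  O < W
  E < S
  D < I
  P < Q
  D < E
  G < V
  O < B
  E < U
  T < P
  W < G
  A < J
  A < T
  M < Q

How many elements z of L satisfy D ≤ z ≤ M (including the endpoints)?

8

The interval [D, M] = {A, D, E, I, J, M, S, T}, which has 8 elements.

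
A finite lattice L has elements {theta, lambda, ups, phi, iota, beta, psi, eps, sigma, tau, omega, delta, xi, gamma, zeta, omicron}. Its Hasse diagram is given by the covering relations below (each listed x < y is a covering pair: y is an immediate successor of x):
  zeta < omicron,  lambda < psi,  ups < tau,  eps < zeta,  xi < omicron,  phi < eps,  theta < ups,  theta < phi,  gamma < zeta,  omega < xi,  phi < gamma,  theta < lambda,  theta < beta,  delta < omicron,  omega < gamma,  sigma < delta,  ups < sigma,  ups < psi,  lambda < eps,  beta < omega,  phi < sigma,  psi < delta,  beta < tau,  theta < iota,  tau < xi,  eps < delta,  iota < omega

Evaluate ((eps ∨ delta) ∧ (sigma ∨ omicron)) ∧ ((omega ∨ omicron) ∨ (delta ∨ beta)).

eps ∨ delta = delta
sigma ∨ omicron = omicron
delta ∧ omicron = delta
omega ∨ omicron = omicron
delta ∨ beta = omicron
omicron ∨ omicron = omicron
delta ∧ omicron = delta

delta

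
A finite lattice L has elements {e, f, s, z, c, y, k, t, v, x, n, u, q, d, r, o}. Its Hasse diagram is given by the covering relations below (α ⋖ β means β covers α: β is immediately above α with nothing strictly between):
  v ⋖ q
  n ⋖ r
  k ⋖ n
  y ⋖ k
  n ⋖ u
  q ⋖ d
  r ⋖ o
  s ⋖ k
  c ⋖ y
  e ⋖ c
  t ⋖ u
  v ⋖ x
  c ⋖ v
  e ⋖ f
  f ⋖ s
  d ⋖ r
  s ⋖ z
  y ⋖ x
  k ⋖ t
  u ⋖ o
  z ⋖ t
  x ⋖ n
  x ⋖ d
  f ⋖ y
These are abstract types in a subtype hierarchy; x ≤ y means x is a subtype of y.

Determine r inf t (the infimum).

k

Common lower bounds of {r, t}: c, e, f, k, s, y.
The greatest among these is k.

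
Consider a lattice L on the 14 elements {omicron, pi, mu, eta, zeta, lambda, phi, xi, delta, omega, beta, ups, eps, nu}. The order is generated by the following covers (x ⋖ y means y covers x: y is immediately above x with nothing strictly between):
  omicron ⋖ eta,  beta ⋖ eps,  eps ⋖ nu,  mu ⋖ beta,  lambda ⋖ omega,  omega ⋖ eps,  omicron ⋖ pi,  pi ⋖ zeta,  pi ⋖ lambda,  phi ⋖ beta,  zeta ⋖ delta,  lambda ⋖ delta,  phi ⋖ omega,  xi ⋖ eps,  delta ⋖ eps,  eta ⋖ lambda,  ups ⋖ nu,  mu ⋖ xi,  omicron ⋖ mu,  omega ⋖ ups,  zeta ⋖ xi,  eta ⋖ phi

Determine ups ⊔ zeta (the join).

Common upper bounds of {ups, zeta}: nu.
The least among these is nu.

nu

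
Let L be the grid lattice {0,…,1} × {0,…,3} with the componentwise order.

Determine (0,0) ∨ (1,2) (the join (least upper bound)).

Common upper bounds of {(0,0), (1,2)}: (1,2), (1,3).
The least among these is (1,2).

(1,2)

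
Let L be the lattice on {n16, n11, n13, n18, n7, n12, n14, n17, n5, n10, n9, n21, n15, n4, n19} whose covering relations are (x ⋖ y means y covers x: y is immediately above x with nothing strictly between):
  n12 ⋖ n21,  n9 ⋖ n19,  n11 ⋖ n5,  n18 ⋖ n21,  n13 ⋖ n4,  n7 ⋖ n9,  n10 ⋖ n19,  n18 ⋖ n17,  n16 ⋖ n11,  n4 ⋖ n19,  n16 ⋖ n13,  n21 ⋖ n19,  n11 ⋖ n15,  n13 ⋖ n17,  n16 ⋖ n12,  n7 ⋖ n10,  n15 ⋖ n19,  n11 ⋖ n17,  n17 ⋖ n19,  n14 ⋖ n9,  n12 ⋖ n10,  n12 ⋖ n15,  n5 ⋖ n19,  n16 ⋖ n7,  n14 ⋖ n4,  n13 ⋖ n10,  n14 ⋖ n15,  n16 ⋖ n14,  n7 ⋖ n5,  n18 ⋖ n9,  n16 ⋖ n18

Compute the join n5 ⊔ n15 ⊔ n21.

n19

Common upper bounds of {n5, n15, n21}: n19.
The least among these is n19.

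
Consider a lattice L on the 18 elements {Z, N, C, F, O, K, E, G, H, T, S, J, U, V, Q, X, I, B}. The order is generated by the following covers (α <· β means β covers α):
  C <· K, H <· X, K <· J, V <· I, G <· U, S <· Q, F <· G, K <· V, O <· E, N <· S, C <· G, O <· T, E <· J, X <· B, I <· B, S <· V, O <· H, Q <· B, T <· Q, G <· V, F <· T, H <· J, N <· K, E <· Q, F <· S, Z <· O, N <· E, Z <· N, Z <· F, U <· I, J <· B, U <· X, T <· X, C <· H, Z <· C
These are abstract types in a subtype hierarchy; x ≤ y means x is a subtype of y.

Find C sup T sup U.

X

Common upper bounds of {C, T, U}: B, X.
The least among these is X.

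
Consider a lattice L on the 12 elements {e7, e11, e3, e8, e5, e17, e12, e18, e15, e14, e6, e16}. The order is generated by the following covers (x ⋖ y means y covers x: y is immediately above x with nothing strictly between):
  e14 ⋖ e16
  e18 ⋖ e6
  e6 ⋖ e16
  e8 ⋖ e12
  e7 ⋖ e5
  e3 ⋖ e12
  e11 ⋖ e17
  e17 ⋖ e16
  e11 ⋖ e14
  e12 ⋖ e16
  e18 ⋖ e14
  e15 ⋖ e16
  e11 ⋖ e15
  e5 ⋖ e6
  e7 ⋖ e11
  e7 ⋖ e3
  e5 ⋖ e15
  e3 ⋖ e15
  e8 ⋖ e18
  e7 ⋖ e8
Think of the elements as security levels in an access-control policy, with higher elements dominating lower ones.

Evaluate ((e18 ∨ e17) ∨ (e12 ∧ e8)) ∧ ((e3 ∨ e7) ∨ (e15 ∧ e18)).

e18 ∨ e17 = e16
e12 ∧ e8 = e8
e16 ∨ e8 = e16
e3 ∨ e7 = e3
e15 ∧ e18 = e7
e3 ∨ e7 = e3
e16 ∧ e3 = e3

e3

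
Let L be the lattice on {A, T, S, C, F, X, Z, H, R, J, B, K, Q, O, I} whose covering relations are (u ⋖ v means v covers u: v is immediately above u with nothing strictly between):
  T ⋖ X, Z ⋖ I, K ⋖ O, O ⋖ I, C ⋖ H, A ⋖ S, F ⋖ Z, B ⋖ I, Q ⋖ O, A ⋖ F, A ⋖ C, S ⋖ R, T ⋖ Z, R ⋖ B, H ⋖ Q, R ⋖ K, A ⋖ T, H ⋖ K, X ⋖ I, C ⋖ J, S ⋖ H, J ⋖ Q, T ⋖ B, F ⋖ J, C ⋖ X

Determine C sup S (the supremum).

Common upper bounds of {C, S}: H, I, K, O, Q.
The least among these is H.

H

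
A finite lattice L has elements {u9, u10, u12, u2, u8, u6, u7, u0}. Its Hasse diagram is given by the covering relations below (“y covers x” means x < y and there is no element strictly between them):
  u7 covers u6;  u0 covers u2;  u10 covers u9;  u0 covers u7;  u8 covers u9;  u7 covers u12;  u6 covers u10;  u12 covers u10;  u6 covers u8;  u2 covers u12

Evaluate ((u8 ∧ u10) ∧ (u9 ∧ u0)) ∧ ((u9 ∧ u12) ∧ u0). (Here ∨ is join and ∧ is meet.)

u9

u8 ∧ u10 = u9
u9 ∧ u0 = u9
u9 ∧ u9 = u9
u9 ∧ u12 = u9
u9 ∧ u0 = u9
u9 ∧ u9 = u9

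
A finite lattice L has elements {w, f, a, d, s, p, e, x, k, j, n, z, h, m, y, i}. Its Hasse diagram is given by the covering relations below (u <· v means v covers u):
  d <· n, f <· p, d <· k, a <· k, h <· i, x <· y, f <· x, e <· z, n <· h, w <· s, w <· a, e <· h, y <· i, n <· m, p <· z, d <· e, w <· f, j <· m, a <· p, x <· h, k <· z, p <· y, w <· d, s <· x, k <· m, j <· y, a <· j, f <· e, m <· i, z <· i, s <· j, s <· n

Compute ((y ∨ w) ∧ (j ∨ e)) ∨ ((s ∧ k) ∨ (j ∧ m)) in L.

y ∨ w = y
j ∨ e = i
y ∧ i = y
s ∧ k = w
j ∧ m = j
w ∨ j = j
y ∨ j = y

y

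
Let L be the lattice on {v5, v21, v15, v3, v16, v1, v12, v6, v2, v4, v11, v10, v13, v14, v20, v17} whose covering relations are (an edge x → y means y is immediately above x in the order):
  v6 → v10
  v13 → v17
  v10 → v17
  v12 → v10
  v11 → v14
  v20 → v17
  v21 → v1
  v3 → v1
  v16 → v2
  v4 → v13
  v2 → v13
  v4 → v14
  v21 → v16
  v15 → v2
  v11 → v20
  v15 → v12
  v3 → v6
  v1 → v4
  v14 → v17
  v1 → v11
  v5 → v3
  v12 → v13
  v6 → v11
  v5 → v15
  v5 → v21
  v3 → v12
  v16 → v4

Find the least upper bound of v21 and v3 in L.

Common upper bounds of {v21, v3}: v1, v11, v13, v14, v17, v20, v4.
The least among these is v1.

v1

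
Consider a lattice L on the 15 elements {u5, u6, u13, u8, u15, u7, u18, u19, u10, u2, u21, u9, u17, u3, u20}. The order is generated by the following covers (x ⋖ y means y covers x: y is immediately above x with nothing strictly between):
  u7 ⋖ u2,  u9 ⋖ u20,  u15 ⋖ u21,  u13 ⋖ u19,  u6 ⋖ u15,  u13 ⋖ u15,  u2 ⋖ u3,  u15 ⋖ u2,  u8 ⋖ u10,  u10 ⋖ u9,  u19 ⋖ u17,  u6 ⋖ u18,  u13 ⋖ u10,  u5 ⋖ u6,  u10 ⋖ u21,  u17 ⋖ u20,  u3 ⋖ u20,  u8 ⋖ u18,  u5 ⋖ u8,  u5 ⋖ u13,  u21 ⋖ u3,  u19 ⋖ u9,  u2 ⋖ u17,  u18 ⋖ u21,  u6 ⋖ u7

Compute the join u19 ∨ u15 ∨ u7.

u17

Common upper bounds of {u19, u15, u7}: u17, u20.
The least among these is u17.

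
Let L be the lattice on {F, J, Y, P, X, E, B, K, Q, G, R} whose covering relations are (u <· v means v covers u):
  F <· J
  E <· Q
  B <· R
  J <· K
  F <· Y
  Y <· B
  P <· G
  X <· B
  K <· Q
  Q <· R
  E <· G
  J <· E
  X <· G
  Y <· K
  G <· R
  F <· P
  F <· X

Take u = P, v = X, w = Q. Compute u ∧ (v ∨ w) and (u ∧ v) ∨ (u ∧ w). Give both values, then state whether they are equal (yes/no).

P; F; no

v ∨ w = R, so u ∧ (v ∨ w) = P ∧ R = P.
u ∧ v = F and u ∧ w = F, so (u ∧ v) ∨ (u ∧ w) = F ∨ F = F.
Equal: no.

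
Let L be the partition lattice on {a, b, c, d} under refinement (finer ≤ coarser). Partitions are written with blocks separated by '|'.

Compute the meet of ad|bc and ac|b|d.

a|b|c|d

The meet (common refinement) of ad|bc and ac|b|d intersects blocks pairwise, giving a|b|c|d.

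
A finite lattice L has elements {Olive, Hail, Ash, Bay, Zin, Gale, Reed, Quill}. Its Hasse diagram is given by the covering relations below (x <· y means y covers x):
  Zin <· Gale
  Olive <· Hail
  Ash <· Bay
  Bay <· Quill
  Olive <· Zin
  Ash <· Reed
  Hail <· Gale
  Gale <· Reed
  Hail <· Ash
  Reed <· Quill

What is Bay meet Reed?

Ash

Common lower bounds of {Bay, Reed}: Ash, Hail, Olive.
The greatest among these is Ash.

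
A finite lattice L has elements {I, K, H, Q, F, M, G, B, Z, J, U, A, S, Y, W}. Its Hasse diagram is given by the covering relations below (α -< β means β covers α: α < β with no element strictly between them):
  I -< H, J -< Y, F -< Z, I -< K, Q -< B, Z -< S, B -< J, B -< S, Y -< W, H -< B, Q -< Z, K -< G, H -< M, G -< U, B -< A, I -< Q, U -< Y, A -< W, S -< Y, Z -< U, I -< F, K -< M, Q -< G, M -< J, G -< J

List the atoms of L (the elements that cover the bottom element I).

F, H, K, Q

The atoms are exactly the elements that cover I: F, H, K, Q.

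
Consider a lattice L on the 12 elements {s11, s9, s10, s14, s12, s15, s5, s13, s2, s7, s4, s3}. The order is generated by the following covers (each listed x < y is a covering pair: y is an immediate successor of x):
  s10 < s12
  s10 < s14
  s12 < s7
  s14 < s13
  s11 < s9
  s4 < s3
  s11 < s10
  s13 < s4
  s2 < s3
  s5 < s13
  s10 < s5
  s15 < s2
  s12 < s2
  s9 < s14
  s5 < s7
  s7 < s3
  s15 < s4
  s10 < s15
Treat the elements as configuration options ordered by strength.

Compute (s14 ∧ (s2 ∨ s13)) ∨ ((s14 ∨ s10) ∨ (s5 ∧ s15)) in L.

s14

s2 ∨ s13 = s3
s14 ∧ s3 = s14
s14 ∨ s10 = s14
s5 ∧ s15 = s10
s14 ∨ s10 = s14
s14 ∨ s14 = s14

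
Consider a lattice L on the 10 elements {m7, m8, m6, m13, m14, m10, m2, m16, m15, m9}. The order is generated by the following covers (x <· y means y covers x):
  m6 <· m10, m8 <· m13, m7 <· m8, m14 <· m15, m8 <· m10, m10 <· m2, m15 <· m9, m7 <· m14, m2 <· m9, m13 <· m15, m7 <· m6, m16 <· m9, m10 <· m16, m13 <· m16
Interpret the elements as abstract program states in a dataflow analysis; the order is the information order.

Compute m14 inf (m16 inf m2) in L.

m16 ∧ m2 = m10
m14 ∧ m10 = m7

m7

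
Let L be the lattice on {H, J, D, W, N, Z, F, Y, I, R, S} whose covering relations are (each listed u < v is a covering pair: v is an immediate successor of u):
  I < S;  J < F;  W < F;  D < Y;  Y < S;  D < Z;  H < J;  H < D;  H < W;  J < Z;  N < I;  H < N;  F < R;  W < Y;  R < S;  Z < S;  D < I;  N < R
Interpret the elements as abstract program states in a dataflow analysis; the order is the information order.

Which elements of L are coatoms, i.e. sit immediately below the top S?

The coatoms are exactly the elements covered by S: I, R, Y, Z.

I, R, Y, Z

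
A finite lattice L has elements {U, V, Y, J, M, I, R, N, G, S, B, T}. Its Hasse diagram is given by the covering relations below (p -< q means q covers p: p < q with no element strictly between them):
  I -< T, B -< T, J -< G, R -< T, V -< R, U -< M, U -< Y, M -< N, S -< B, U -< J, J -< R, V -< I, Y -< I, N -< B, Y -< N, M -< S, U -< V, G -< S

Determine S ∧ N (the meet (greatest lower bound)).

M

Common lower bounds of {S, N}: M, U.
The greatest among these is M.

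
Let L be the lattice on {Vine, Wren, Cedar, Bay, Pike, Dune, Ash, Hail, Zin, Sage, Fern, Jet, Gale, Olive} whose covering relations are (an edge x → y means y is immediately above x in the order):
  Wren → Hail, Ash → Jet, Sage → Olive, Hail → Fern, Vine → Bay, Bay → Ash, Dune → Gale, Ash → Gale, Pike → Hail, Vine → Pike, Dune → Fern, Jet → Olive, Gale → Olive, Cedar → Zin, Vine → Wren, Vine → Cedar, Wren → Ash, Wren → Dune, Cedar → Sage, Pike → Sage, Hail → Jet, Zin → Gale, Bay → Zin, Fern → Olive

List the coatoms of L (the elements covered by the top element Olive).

Fern, Gale, Jet, Sage

The coatoms are exactly the elements covered by Olive: Fern, Gale, Jet, Sage.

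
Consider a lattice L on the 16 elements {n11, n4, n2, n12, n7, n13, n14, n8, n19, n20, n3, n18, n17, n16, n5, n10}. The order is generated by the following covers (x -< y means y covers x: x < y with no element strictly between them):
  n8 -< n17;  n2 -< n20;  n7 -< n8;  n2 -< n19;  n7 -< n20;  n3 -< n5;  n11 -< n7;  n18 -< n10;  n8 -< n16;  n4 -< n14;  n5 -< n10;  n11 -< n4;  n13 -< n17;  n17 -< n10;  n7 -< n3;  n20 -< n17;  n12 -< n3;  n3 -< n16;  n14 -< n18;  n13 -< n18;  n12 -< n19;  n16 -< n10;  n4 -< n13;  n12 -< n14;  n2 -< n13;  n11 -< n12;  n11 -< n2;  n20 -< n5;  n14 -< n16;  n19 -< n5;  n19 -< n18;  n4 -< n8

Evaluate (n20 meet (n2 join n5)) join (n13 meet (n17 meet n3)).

n20

n2 ∨ n5 = n5
n20 ∧ n5 = n20
n17 ∧ n3 = n7
n13 ∧ n7 = n11
n20 ∨ n11 = n20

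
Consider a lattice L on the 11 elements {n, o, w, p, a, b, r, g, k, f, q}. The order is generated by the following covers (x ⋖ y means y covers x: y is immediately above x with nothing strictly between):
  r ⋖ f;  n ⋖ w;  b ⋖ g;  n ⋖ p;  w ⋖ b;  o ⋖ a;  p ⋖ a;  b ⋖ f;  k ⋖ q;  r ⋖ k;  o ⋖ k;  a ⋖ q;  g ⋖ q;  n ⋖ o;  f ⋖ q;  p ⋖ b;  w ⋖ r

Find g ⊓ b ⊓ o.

Common lower bounds of {g, b, o}: n.
The greatest among these is n.

n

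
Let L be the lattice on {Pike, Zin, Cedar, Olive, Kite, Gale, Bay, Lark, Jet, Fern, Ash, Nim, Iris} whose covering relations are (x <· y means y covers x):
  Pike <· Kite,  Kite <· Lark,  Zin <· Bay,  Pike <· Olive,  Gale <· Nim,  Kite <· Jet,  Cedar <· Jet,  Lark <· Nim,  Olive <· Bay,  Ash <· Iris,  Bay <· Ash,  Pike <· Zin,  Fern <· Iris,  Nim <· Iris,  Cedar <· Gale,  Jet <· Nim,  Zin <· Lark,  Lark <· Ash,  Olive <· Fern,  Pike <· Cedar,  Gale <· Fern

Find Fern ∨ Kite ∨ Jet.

Iris

Common upper bounds of {Fern, Kite, Jet}: Iris.
The least among these is Iris.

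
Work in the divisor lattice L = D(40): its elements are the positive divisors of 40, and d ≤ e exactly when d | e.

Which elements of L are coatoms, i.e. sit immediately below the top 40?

The coatoms are exactly the elements covered by 40: 20, 8.

20, 8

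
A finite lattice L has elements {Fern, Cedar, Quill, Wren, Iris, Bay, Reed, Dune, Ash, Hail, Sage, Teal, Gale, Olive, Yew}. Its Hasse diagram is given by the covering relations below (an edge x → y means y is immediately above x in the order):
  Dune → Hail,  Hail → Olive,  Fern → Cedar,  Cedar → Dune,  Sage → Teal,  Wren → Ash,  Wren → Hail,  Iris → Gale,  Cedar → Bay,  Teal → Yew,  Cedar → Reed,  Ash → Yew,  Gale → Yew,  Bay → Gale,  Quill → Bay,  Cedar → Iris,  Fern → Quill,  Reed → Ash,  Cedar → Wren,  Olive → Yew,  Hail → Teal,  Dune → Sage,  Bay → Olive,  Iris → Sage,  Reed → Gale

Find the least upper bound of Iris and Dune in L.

Sage

Common upper bounds of {Iris, Dune}: Sage, Teal, Yew.
The least among these is Sage.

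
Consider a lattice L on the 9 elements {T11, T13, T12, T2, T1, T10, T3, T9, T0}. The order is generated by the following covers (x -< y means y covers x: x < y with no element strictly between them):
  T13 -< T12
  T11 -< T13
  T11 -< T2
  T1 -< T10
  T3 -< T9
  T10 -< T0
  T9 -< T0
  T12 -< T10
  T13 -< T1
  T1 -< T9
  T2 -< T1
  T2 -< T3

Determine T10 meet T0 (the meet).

T10

Common lower bounds of {T10, T0}: T1, T10, T11, T12, T13, T2.
The greatest among these is T10.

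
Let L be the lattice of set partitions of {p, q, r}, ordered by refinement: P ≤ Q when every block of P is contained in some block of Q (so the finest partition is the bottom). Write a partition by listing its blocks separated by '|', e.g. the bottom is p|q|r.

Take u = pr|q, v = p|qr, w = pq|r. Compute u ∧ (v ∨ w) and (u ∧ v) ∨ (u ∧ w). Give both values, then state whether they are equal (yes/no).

v ∨ w = pqr, so u ∧ (v ∨ w) = pr|q ∧ pqr = pr|q.
u ∧ v = p|q|r and u ∧ w = p|q|r, so (u ∧ v) ∨ (u ∧ w) = p|q|r ∨ p|q|r = p|q|r.
Equal: no.

pr|q; p|q|r; no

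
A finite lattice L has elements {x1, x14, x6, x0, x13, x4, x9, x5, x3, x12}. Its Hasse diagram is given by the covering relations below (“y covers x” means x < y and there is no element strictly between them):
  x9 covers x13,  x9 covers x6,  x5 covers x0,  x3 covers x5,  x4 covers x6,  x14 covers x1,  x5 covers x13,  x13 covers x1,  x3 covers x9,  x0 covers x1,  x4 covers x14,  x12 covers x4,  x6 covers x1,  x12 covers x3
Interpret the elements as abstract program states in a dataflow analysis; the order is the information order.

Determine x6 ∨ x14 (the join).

x4

Common upper bounds of {x6, x14}: x12, x4.
The least among these is x4.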